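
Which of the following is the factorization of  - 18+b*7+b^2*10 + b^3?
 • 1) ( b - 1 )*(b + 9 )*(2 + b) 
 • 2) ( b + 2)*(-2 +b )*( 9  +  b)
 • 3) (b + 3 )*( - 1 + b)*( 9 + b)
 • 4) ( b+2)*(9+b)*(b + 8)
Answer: 1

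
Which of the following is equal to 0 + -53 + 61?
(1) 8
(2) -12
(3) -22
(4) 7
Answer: 1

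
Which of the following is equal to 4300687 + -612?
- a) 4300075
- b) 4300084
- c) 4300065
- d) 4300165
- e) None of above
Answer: a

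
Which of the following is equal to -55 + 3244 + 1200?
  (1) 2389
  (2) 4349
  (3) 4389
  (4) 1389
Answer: 3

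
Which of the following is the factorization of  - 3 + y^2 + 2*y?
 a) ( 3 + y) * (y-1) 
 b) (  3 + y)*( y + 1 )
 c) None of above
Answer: a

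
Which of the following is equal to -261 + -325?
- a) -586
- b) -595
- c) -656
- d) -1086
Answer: a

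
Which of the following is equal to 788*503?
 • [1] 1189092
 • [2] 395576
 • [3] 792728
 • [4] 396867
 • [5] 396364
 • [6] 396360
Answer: 5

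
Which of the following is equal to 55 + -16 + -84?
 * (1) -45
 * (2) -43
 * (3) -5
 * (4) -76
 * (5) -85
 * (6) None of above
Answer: 1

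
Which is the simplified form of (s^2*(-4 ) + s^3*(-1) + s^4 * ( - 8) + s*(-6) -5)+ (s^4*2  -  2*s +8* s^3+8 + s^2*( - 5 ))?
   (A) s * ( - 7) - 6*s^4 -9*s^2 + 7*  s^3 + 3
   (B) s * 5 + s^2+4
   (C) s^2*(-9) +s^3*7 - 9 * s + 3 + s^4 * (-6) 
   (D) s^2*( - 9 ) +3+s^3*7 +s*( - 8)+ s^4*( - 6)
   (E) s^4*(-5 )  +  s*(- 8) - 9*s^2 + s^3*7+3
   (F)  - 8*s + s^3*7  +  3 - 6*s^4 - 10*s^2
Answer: D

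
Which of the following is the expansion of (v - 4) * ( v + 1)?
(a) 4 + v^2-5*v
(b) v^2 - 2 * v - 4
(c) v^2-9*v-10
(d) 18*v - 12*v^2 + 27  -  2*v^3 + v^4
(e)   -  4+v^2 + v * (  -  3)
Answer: e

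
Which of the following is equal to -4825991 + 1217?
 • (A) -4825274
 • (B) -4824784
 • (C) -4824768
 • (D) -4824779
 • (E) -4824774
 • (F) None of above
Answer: E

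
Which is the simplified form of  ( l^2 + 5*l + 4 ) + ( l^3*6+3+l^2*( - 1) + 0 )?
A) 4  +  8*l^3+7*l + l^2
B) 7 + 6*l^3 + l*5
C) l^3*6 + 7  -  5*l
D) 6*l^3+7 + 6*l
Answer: B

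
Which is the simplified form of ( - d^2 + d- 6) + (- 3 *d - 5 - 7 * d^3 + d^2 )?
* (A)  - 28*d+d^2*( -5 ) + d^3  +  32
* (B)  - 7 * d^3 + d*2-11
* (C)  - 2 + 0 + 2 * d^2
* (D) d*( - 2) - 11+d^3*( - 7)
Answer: D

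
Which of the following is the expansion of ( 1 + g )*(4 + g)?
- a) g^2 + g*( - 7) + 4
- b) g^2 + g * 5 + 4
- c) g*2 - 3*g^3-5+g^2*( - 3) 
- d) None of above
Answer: b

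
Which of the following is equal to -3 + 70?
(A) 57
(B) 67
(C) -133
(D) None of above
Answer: B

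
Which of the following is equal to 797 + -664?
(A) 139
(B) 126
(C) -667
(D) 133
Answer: D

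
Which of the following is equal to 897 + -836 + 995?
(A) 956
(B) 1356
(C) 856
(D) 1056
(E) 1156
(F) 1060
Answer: D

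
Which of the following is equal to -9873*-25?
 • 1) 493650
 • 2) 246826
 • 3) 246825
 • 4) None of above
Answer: 3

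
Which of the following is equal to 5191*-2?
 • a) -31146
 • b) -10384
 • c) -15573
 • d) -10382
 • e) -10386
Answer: d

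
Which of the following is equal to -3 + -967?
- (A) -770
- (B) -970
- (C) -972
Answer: B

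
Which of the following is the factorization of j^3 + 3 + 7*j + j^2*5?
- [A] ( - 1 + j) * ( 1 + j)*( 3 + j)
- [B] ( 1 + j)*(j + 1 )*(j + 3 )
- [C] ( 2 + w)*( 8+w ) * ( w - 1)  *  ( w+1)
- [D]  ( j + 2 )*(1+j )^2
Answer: B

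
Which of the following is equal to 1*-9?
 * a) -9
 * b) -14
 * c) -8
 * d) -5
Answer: a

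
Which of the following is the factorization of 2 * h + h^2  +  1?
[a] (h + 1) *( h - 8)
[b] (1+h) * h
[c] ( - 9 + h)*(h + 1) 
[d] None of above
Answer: d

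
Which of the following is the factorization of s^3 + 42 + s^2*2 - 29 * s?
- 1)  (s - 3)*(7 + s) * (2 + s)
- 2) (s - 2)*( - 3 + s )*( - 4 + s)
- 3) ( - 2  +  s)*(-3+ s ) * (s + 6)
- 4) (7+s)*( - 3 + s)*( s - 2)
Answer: 4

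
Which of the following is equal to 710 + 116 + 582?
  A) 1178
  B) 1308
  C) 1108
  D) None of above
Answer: D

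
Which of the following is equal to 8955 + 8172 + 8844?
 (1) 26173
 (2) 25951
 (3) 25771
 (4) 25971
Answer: 4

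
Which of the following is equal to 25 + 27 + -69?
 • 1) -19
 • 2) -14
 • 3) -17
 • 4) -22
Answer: 3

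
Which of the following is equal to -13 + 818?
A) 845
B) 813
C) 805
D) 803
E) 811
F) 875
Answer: C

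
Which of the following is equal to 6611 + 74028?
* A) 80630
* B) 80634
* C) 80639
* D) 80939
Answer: C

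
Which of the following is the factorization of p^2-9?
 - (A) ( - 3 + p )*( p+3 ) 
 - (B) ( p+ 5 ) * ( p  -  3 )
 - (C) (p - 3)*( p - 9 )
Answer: A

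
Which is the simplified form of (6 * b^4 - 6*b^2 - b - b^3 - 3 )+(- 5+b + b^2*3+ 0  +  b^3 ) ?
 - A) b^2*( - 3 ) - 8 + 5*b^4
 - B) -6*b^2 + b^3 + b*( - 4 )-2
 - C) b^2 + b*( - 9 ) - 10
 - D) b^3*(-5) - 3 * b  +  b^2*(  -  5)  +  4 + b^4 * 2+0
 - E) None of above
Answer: E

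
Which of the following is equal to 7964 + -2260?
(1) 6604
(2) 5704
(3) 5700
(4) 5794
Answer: 2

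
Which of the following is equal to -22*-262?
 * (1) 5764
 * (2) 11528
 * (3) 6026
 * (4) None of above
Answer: 1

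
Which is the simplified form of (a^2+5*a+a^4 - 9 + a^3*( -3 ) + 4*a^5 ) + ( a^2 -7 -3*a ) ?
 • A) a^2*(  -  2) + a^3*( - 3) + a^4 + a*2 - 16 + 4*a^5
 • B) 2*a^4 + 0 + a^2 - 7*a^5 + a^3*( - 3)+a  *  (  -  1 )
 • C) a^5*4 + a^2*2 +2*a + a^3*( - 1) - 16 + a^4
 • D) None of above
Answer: D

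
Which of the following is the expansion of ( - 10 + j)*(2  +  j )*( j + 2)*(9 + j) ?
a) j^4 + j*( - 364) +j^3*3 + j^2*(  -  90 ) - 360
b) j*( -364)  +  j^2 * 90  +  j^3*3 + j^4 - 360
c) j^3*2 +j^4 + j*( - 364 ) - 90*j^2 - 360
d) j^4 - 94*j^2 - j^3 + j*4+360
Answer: a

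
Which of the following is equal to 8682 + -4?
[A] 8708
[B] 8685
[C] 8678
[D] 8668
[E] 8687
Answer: C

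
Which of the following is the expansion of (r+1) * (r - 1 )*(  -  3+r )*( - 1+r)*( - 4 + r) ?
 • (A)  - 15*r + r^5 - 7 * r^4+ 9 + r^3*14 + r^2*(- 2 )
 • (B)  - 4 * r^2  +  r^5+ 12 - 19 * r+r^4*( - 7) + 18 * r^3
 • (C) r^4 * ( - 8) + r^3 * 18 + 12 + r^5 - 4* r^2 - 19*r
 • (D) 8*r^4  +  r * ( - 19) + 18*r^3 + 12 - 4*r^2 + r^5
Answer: C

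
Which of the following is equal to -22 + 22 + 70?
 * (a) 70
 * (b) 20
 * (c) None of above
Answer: a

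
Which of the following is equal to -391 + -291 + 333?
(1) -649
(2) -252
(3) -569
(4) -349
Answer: 4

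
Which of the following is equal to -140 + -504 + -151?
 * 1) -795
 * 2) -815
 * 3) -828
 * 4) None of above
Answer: 1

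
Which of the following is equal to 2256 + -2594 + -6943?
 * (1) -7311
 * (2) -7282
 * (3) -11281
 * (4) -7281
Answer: 4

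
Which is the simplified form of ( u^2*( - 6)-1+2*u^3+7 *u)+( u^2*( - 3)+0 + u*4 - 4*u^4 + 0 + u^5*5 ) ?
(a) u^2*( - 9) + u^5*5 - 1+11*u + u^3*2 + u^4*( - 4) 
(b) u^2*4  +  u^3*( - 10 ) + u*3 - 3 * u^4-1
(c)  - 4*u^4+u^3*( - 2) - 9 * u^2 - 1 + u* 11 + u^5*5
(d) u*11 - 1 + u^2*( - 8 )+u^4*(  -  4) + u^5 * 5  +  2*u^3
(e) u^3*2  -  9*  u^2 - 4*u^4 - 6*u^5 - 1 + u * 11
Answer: a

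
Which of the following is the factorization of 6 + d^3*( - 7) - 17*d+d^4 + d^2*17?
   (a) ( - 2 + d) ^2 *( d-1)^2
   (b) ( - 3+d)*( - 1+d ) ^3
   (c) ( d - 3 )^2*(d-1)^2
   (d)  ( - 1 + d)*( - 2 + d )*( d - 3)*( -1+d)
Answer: d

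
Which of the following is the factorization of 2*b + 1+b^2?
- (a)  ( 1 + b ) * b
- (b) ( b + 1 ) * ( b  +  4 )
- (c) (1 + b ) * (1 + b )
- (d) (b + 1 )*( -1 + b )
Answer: c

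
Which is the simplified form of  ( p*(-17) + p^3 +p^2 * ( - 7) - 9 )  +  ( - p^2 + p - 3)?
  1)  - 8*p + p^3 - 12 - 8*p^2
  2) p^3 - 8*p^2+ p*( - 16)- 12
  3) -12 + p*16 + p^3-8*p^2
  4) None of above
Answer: 2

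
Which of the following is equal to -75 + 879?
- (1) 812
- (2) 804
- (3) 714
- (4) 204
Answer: 2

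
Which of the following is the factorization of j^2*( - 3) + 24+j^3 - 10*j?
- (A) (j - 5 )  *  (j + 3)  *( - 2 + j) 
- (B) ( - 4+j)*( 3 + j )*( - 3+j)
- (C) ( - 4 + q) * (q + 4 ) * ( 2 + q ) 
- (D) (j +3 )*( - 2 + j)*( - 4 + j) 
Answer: D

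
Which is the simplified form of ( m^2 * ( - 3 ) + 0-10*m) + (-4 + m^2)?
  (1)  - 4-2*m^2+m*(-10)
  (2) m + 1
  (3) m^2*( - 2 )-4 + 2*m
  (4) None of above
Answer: 1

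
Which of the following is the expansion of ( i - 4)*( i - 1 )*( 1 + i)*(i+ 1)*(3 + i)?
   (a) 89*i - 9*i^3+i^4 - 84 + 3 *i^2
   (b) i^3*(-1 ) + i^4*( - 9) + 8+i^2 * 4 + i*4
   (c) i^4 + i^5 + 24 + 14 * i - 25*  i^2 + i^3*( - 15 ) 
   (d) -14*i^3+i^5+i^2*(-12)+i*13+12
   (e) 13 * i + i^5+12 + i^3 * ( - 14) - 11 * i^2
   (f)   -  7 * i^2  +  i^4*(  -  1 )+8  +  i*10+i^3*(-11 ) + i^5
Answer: d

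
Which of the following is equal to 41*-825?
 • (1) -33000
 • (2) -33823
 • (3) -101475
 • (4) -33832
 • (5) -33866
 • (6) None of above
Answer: 6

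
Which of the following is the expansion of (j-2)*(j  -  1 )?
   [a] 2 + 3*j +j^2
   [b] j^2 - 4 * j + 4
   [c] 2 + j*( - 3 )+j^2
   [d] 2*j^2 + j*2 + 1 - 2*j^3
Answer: c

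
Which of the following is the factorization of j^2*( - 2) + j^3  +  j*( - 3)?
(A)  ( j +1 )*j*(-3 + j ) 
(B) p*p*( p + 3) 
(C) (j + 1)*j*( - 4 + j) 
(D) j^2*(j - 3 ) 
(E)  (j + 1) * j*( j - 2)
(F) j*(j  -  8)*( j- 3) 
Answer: A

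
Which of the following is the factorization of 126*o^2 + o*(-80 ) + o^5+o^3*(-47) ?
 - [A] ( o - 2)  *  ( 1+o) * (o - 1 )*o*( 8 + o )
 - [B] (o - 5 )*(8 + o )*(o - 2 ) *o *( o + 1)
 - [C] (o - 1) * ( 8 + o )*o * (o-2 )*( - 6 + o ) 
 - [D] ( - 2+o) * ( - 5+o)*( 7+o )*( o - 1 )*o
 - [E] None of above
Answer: E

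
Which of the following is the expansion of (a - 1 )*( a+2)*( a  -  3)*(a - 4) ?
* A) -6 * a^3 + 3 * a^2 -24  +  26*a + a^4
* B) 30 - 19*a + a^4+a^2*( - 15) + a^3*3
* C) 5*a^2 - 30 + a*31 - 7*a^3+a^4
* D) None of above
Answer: A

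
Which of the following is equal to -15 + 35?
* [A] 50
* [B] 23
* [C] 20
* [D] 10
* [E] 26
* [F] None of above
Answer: C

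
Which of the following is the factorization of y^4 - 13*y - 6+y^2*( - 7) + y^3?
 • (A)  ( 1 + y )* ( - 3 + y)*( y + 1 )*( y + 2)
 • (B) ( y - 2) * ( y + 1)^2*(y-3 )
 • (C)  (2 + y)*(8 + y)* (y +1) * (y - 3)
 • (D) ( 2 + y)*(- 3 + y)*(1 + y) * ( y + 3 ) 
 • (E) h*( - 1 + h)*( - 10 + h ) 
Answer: A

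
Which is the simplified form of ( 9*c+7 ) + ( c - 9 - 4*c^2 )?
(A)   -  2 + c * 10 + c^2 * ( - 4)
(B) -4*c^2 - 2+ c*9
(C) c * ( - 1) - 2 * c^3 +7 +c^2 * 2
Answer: A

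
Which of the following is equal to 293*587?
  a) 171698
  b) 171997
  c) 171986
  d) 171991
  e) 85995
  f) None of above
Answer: d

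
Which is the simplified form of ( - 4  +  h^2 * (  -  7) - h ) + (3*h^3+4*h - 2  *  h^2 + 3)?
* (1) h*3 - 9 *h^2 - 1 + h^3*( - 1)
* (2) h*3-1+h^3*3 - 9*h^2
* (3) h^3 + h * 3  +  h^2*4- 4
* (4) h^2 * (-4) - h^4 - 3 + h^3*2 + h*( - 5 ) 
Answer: 2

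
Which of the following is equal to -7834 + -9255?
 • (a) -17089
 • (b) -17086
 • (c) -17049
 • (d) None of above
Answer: a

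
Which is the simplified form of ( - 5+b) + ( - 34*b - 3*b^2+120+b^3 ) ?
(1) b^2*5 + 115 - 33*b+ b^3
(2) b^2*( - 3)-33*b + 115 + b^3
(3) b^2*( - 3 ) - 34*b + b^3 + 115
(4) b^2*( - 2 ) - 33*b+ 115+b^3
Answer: 2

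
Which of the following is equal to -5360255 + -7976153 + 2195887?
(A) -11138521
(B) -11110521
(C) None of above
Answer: C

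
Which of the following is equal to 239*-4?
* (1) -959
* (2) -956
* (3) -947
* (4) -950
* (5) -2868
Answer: 2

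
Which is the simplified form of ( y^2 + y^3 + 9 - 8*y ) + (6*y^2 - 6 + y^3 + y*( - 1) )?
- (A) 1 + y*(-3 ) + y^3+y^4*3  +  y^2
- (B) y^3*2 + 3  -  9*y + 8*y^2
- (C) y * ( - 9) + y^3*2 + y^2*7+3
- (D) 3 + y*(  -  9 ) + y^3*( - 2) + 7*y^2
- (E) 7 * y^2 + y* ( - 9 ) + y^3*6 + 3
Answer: C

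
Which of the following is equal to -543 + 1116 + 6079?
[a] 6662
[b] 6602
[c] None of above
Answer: c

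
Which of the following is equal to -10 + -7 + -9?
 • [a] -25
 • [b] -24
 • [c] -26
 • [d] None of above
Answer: c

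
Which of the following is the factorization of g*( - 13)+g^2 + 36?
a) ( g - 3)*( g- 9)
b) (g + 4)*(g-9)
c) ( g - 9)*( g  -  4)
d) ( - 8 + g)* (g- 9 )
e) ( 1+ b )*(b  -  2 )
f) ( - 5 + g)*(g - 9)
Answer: c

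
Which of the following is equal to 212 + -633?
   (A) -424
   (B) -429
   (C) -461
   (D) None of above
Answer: D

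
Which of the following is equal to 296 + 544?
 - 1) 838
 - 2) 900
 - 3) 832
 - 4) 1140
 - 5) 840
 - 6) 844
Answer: 5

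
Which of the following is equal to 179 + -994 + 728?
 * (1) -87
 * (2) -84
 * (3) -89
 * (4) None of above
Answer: 1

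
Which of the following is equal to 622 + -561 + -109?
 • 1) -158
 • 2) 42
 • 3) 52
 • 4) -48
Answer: 4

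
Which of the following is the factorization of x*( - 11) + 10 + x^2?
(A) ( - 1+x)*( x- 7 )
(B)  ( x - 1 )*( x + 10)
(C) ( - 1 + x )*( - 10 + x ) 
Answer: C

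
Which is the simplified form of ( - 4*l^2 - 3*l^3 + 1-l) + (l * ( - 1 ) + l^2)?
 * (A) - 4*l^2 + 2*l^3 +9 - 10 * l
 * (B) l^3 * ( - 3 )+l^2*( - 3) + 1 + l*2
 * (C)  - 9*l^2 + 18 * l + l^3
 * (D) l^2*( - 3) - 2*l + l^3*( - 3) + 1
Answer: D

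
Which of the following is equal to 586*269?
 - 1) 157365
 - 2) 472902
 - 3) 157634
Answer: 3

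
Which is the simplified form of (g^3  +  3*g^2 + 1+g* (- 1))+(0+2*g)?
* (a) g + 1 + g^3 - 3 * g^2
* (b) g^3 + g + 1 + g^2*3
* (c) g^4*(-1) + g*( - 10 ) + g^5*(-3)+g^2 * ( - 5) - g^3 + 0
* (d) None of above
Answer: b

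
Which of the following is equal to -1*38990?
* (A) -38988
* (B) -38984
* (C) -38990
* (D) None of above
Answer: C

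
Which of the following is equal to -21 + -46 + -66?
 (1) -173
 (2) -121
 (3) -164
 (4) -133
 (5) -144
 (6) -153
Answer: 4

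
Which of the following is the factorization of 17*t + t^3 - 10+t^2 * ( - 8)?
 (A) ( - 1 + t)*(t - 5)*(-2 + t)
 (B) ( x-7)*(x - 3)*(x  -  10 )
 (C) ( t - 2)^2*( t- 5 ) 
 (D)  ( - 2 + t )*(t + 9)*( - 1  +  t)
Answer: A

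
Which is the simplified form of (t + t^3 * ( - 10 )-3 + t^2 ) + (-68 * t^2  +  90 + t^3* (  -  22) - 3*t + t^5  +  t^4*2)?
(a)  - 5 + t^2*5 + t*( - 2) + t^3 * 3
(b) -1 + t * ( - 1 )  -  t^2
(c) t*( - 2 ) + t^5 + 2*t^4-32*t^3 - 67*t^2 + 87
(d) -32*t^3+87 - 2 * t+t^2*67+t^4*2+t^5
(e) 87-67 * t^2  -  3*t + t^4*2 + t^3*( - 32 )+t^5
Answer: c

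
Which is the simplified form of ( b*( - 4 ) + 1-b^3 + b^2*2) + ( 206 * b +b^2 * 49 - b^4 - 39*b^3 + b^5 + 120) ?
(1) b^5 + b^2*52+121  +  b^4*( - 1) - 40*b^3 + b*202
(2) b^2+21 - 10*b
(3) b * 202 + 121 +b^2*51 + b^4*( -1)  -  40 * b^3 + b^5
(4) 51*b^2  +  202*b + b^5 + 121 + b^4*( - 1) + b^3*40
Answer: 3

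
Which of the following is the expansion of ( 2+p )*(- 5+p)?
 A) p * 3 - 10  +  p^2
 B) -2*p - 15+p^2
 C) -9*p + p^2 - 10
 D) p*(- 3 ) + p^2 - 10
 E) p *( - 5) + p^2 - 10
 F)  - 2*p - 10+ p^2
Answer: D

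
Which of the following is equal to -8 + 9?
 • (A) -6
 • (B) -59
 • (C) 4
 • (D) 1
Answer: D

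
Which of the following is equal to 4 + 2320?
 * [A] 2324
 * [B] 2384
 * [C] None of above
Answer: A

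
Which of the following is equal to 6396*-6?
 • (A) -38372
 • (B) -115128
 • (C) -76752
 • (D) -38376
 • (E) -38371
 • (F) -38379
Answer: D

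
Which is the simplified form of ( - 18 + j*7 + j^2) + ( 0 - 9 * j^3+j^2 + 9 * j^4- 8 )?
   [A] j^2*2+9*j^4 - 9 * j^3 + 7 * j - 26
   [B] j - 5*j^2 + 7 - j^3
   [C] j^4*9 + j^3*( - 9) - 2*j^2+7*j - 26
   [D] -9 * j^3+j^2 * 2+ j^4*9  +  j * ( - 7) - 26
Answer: A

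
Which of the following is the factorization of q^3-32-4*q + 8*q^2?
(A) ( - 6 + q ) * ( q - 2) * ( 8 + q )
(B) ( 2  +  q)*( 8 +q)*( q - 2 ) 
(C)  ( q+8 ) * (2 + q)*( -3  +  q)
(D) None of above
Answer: B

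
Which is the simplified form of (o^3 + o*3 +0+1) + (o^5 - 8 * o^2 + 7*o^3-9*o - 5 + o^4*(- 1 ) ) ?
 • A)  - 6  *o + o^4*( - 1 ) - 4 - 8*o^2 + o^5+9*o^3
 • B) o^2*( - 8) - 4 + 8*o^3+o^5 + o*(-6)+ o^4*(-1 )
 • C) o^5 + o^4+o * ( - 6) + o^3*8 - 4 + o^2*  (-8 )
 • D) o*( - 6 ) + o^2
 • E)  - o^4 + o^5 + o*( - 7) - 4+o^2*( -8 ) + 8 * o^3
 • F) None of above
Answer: B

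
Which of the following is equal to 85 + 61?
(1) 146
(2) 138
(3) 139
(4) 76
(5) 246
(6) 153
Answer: 1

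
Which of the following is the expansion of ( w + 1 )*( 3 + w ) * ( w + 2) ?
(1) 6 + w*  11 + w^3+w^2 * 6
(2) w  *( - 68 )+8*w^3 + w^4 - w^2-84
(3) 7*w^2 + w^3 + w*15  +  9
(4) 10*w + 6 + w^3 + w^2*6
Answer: 1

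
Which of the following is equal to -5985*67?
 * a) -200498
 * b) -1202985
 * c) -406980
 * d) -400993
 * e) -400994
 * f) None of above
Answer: f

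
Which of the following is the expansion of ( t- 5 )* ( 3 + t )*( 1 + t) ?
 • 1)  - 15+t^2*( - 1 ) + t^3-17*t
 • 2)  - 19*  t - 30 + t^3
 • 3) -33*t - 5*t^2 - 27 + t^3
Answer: 1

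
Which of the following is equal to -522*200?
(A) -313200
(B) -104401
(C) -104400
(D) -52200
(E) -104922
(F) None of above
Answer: C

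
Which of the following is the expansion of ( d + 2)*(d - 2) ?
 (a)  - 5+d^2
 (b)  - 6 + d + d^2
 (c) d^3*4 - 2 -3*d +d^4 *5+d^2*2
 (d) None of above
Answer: d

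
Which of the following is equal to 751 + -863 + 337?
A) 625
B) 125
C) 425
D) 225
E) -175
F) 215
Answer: D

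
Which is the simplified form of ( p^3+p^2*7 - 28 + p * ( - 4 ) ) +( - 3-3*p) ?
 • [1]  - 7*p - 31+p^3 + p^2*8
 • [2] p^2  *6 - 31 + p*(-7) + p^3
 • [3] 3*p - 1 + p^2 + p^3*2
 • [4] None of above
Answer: 4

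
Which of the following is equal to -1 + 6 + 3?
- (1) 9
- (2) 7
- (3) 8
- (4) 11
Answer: 3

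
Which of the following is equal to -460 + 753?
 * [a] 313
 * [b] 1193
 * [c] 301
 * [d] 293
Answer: d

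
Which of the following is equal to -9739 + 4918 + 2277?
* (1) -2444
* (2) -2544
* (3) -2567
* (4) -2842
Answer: 2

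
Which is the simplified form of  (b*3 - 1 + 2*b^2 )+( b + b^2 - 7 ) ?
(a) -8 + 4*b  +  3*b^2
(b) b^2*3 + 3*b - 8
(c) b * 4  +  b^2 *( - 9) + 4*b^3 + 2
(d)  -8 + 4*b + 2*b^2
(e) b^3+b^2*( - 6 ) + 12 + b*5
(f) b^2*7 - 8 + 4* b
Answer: a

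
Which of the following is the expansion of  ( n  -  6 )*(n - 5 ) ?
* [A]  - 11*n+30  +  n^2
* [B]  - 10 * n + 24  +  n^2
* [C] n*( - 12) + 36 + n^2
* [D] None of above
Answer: A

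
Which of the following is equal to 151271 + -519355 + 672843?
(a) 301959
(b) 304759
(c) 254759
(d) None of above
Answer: b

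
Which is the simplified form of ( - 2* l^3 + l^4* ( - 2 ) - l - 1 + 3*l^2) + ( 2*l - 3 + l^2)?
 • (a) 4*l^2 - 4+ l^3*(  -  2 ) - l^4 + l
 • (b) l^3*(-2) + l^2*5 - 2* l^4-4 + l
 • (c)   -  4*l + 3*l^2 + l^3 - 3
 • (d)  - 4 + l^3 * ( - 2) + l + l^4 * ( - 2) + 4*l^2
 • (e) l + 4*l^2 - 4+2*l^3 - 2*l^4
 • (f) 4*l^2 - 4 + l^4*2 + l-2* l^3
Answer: d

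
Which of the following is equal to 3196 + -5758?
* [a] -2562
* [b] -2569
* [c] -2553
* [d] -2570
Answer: a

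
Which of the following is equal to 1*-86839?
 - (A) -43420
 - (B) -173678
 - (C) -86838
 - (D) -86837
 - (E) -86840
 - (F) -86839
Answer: F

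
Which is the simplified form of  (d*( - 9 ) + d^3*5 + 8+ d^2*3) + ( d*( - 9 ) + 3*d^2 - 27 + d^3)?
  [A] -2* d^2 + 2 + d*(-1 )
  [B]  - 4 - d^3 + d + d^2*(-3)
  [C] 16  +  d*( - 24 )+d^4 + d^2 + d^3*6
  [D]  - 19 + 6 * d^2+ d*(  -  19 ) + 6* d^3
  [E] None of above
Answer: E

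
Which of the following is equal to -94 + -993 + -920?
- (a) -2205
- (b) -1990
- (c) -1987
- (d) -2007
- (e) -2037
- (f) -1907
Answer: d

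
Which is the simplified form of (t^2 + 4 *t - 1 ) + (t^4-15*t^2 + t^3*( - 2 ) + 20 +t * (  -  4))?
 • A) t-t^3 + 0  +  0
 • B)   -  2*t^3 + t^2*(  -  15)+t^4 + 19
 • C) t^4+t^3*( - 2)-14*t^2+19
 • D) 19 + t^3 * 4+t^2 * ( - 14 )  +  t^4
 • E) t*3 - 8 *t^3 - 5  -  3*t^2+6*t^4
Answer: C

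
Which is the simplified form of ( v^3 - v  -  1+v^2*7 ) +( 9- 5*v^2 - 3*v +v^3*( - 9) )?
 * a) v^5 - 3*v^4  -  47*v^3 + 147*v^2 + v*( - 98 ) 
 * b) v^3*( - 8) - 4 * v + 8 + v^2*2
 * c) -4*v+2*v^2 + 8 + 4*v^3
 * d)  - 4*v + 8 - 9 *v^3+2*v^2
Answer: b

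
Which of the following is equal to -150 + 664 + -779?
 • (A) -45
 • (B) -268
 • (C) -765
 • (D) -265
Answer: D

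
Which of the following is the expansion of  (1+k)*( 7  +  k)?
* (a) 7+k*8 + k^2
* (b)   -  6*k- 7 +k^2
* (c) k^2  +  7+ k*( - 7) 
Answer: a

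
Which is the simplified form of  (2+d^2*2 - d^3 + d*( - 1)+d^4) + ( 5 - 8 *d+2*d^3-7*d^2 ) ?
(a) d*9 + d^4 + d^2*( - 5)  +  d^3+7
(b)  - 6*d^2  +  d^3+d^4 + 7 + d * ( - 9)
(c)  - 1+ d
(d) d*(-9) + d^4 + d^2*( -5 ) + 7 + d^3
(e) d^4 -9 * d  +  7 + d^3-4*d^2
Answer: d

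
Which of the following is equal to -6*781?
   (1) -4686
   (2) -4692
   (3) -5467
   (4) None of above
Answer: 1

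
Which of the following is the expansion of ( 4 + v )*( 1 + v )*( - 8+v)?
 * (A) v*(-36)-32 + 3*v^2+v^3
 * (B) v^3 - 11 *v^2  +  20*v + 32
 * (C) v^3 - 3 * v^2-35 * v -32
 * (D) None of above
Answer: D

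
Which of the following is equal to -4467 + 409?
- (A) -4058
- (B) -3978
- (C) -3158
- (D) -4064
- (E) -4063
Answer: A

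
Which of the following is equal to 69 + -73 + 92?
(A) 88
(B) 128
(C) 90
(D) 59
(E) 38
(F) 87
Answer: A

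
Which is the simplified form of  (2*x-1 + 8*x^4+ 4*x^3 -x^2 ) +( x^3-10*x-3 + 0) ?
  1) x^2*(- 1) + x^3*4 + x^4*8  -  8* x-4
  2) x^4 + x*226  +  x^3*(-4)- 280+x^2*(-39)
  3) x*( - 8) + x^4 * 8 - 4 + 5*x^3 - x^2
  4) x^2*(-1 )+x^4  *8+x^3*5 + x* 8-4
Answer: 3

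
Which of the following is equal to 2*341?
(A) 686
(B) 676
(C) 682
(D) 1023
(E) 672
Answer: C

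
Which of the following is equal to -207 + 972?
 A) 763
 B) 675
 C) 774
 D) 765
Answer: D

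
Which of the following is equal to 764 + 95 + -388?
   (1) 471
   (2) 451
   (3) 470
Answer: 1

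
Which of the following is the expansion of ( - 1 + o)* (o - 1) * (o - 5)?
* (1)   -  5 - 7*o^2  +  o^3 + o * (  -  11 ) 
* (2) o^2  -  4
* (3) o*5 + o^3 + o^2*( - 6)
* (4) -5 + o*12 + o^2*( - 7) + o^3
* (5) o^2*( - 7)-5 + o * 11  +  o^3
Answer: 5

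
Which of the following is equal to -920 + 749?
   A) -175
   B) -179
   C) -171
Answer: C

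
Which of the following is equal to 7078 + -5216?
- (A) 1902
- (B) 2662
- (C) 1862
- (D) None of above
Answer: C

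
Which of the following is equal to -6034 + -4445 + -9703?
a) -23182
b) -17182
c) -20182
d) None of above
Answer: c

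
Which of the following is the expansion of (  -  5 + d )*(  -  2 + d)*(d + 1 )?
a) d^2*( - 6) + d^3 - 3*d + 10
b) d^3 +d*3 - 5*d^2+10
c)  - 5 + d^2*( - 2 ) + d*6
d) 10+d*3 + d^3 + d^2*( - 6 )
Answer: d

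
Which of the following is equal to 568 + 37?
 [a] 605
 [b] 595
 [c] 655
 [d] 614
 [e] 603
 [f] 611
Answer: a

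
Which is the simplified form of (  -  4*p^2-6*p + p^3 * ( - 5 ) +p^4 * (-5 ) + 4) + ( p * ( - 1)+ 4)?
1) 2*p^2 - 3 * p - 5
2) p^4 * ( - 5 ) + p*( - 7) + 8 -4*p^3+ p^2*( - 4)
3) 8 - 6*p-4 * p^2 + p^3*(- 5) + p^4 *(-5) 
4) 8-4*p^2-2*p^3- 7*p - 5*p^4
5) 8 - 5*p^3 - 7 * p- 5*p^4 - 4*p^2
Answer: 5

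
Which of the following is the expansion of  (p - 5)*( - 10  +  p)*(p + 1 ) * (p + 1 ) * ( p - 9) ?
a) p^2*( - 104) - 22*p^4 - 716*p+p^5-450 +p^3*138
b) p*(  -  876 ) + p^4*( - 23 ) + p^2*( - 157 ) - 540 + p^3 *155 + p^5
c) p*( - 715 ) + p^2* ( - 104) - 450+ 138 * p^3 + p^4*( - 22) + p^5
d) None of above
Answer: c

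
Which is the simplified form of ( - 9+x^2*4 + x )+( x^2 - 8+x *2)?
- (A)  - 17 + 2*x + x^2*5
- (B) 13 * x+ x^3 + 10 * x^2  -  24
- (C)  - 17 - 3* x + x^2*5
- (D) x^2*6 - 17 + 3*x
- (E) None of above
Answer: E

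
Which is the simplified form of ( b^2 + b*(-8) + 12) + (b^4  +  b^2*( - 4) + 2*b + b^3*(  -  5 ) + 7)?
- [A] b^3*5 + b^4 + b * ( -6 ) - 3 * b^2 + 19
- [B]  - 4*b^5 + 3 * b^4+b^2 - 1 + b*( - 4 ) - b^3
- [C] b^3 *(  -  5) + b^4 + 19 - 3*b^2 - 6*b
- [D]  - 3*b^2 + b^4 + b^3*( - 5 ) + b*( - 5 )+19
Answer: C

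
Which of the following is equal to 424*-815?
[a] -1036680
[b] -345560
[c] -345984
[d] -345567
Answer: b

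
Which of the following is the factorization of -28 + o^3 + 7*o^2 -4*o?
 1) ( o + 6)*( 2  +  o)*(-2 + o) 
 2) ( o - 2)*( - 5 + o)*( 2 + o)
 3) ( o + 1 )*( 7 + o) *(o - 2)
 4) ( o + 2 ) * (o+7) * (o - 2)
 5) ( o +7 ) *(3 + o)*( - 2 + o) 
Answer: 4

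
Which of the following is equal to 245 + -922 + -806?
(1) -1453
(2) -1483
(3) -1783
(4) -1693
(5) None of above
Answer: 2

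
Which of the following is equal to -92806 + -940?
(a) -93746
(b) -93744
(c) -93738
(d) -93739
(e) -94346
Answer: a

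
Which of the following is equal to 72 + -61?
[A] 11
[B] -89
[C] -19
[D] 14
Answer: A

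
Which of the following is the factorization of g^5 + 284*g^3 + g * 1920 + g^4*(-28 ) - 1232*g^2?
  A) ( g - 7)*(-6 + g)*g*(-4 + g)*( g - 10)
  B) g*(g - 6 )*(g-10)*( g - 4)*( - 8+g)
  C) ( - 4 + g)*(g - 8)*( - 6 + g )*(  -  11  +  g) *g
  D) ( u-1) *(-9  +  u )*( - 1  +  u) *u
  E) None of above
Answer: B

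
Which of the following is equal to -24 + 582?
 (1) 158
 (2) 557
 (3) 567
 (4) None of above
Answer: 4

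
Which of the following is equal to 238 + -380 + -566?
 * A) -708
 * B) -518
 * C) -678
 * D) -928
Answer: A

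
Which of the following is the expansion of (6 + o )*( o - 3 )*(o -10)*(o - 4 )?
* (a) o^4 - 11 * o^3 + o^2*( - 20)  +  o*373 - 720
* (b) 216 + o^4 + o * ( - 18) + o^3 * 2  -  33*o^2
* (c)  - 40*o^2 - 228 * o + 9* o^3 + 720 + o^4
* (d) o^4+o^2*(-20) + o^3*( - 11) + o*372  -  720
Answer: d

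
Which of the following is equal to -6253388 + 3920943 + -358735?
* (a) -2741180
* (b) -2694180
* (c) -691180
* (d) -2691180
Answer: d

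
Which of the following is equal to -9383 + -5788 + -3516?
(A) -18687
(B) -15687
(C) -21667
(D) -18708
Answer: A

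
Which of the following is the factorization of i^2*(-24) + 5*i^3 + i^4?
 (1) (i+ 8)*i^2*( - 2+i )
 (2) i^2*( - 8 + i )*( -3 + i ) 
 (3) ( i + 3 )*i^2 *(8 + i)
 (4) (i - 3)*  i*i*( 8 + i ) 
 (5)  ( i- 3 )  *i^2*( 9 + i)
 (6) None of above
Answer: 4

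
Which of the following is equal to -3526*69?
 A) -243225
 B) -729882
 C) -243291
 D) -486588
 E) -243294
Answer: E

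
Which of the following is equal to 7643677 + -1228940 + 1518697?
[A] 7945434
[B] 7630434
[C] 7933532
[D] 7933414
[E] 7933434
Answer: E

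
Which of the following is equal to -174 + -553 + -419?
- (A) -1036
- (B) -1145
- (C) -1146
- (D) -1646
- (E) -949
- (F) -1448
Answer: C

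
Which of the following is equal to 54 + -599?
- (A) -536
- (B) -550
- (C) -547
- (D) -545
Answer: D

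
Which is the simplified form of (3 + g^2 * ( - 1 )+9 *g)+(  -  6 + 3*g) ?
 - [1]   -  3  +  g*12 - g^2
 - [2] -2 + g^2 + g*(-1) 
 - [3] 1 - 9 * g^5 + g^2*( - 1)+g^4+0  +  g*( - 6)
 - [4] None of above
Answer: 1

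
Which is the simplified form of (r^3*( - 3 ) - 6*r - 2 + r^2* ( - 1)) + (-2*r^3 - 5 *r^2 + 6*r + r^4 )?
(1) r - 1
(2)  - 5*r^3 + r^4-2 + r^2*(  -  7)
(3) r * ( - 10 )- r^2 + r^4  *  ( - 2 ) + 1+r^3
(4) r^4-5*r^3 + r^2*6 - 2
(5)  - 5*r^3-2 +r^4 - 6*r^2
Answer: 5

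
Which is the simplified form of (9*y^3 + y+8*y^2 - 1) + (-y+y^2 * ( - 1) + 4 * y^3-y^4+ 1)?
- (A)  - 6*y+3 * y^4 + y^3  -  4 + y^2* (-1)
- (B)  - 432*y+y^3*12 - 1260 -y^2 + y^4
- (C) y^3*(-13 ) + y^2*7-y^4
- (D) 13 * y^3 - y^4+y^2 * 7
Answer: D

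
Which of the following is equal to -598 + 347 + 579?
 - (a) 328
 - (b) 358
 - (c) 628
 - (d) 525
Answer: a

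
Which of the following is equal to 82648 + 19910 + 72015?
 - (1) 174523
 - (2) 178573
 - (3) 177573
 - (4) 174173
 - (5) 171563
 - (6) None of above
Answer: 6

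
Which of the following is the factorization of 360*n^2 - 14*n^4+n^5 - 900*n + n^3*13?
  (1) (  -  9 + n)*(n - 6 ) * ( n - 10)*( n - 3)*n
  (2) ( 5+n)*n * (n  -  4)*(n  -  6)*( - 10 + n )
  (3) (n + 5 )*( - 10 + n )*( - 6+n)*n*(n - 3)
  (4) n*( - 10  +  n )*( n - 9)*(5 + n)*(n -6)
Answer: 3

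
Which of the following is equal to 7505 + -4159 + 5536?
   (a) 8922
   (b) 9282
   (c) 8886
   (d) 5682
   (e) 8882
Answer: e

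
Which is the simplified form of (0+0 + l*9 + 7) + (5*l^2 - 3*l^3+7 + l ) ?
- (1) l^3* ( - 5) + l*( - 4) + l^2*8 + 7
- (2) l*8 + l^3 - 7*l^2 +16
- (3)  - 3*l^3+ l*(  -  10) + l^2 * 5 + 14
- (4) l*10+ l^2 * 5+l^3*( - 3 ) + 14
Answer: 4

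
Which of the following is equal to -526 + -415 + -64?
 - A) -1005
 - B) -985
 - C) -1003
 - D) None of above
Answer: A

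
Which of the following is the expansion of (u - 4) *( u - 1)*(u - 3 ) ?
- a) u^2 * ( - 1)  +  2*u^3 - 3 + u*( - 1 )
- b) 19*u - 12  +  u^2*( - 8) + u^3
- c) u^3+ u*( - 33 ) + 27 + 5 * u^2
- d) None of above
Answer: b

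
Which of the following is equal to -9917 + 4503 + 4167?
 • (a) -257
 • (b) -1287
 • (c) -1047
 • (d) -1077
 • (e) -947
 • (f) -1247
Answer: f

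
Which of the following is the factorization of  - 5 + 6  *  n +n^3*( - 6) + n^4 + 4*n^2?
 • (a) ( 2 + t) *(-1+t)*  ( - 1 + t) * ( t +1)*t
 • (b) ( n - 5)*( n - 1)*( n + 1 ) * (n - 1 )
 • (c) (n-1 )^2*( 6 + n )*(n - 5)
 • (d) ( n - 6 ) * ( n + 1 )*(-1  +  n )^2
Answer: b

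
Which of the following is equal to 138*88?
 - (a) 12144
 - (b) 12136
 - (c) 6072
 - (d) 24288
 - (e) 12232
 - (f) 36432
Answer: a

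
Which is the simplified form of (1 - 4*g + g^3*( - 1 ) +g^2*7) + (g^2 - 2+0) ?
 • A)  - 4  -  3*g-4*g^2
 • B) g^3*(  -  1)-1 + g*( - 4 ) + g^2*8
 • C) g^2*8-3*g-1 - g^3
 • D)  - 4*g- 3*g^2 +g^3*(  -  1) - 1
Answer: B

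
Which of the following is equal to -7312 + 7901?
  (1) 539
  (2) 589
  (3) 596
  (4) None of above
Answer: 2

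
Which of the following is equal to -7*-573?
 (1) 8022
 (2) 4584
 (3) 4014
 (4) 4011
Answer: 4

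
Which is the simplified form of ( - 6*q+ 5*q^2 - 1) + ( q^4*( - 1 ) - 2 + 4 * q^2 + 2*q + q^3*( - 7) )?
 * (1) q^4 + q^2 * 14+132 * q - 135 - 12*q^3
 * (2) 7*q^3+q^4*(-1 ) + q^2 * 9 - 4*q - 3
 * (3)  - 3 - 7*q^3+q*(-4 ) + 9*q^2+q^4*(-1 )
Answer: 3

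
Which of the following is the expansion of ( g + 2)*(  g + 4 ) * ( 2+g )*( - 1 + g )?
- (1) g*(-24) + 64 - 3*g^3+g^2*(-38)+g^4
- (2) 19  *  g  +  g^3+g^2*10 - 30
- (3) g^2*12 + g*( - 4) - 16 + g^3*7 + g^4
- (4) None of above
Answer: 3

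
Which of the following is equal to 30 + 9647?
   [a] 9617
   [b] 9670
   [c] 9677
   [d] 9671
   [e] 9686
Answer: c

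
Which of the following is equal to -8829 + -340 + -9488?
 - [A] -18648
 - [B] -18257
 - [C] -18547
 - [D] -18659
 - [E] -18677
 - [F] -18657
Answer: F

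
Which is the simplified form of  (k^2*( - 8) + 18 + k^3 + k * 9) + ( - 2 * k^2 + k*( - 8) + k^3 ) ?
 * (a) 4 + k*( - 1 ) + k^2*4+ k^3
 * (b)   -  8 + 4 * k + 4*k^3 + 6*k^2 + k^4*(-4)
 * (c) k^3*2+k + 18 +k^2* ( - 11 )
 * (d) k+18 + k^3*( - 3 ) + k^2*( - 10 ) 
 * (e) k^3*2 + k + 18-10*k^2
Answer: e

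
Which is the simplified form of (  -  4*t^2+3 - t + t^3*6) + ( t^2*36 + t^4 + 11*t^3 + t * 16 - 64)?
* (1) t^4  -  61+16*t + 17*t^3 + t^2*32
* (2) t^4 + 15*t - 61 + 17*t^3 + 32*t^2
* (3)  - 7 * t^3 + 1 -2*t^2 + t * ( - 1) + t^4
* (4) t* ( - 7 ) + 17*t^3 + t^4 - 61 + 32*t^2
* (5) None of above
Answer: 2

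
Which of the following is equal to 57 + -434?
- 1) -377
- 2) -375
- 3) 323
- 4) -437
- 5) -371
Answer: 1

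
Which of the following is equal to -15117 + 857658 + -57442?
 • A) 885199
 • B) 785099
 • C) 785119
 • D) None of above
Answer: B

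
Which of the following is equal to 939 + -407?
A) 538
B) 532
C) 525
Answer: B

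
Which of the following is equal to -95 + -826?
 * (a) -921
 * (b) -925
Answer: a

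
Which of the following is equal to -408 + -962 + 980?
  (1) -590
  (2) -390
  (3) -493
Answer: 2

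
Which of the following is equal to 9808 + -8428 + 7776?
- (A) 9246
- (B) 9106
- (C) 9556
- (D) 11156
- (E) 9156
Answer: E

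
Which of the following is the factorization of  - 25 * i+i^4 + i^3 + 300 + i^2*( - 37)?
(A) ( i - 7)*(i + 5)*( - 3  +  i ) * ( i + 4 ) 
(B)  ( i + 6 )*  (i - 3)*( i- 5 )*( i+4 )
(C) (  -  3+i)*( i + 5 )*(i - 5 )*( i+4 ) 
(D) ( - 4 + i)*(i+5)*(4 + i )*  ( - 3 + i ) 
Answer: C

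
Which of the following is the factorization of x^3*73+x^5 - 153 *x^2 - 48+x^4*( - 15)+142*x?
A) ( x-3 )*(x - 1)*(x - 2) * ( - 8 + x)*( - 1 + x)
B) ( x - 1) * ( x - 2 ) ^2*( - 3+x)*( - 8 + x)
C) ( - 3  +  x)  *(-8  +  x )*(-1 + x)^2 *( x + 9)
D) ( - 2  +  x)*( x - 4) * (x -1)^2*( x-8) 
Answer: A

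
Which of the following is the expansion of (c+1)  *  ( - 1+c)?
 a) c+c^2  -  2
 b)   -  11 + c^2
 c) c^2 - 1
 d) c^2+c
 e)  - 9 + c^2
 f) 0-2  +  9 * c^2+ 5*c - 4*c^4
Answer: c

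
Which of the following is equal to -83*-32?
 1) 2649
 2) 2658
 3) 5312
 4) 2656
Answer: 4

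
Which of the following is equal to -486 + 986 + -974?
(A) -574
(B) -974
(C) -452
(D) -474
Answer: D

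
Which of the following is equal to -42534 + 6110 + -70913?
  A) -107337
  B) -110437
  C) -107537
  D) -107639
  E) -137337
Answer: A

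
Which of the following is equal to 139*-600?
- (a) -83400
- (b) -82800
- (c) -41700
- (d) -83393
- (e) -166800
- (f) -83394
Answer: a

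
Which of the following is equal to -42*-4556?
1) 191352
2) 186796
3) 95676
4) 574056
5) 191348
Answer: 1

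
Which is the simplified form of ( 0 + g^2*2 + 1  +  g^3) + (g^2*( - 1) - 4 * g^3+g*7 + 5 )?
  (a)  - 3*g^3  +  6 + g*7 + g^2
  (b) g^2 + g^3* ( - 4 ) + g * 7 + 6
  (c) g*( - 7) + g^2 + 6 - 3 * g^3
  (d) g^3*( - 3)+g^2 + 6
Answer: a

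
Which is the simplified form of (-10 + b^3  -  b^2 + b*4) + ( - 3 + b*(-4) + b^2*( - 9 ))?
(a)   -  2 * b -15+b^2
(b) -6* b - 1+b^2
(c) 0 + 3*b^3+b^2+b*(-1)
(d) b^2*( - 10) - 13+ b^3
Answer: d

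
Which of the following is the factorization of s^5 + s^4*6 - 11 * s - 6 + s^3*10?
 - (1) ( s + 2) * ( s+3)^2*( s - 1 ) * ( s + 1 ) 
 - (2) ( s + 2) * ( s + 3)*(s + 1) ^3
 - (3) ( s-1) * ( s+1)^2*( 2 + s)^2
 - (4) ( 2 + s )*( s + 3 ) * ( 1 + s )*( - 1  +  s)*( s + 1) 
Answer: 4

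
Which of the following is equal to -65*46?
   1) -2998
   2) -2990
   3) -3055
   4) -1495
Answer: 2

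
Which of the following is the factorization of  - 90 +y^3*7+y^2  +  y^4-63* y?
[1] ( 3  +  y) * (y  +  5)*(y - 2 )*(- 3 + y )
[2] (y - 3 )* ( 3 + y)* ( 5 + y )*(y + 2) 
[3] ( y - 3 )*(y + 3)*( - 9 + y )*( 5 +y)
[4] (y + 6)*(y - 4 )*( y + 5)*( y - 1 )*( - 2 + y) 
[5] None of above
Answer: 2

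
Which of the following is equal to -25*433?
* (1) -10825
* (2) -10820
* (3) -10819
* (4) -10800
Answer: 1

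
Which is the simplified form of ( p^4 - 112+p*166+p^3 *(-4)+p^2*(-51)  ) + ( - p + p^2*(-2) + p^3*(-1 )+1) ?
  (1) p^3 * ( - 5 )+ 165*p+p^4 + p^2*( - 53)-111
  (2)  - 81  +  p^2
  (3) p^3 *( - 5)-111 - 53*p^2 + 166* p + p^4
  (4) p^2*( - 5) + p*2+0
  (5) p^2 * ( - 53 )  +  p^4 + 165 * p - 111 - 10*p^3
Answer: 1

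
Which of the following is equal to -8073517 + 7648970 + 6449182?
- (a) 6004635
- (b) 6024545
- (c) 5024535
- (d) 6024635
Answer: d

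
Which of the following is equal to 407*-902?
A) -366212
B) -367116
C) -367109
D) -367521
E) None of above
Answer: E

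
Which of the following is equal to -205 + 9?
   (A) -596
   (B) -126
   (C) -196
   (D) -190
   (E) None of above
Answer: C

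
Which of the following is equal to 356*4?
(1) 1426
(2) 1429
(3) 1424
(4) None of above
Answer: 3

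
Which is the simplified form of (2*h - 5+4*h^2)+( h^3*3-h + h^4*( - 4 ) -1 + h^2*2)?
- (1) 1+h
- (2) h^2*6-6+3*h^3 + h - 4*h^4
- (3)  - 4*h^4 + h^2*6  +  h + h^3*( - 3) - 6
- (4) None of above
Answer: 2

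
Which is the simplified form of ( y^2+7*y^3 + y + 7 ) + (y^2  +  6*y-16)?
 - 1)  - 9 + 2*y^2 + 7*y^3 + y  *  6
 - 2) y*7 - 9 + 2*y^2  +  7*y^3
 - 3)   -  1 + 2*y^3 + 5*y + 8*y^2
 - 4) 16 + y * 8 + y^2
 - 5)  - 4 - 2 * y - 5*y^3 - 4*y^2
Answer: 2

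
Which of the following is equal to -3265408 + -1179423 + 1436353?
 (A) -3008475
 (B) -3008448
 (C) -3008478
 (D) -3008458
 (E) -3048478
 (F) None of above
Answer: C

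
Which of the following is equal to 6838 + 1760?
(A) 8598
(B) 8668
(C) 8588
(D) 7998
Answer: A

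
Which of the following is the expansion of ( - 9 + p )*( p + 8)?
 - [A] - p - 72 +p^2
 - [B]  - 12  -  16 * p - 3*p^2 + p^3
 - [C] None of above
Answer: A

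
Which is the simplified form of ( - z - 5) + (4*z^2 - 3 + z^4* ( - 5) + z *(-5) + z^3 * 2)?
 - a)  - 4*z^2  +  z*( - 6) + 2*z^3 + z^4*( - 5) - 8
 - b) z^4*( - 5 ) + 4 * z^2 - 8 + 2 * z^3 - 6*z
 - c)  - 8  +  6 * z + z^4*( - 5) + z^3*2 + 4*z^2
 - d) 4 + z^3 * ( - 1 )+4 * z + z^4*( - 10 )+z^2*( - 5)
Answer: b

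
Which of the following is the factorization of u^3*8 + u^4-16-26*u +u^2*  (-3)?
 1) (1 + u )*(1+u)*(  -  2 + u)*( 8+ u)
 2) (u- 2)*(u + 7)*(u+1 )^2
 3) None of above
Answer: 1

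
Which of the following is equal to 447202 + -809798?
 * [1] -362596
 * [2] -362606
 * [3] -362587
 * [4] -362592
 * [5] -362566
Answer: 1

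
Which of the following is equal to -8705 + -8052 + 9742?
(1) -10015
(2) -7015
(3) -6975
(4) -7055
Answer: 2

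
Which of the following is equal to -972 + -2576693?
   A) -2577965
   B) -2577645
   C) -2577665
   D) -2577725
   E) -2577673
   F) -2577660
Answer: C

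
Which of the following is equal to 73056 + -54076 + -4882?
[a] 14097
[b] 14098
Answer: b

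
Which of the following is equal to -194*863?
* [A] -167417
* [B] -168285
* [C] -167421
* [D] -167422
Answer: D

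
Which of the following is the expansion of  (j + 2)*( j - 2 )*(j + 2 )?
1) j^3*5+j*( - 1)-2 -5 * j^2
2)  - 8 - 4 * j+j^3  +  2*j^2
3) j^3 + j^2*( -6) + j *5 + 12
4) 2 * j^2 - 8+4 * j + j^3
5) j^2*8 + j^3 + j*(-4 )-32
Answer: 2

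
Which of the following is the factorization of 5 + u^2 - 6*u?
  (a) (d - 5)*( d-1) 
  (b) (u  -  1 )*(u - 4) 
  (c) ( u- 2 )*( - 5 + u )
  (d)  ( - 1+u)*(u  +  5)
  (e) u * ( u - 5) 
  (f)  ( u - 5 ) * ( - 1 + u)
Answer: f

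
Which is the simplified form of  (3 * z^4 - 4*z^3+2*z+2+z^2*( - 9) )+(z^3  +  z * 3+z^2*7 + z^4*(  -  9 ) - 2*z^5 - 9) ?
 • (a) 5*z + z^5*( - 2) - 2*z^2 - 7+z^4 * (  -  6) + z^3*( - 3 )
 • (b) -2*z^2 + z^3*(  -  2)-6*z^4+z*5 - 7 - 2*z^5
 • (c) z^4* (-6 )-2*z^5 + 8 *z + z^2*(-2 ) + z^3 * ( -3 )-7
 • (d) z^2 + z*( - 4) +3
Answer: a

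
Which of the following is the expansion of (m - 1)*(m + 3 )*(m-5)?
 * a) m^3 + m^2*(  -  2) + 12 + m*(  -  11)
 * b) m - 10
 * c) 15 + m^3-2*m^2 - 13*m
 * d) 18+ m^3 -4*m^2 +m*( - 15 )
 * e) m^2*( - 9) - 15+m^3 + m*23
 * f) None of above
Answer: f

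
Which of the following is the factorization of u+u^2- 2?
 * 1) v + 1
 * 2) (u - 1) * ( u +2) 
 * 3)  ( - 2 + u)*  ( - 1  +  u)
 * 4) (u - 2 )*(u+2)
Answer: 2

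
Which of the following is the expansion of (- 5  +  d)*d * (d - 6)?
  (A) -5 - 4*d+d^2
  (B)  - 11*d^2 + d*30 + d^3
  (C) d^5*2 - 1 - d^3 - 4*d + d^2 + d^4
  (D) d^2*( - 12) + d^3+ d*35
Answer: B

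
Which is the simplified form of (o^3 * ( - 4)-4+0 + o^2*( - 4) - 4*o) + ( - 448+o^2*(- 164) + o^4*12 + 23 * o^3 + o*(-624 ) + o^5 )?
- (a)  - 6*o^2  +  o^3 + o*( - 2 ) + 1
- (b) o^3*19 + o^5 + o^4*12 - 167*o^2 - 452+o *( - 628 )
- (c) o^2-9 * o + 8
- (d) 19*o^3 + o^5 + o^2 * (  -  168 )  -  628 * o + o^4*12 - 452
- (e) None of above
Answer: d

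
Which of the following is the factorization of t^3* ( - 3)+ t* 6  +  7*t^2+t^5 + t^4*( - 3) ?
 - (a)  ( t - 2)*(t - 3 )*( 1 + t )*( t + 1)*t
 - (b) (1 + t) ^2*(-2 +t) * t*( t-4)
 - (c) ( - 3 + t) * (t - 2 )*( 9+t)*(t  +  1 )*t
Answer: a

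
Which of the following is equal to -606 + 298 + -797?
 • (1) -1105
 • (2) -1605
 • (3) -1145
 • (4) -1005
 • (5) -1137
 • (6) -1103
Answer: 1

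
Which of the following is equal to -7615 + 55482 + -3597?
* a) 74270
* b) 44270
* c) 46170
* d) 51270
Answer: b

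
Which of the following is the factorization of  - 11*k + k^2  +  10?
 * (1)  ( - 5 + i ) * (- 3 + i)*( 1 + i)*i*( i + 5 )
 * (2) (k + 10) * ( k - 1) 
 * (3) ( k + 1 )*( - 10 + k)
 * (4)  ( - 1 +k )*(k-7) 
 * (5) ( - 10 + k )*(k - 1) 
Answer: 5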